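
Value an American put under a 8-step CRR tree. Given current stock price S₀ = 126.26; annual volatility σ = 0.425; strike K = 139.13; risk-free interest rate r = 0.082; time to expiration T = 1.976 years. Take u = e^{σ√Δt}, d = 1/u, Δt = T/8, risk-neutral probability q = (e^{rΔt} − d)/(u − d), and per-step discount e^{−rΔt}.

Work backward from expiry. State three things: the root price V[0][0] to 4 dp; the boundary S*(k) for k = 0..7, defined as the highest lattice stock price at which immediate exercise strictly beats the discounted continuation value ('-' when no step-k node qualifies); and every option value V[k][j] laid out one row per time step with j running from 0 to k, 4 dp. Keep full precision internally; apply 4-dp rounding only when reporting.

params: Δt=0.24700 u=1.23519 d=0.80960 q=0.49547 e^(-rΔt)=0.97995
t_8 payoffs: 115.8272 103.5773 84.8878 56.3736 12.8700 0.0000 0.0000 0.0000 0.0000
t_7: node(7,0) S=28.7833 payoff=110.3467 vs cont=107.5571 → 110.3467 [stop]  node(7,1) S=43.9142 payoff=95.2158 vs cont=92.4262 → 95.2158 [stop]  node(7,2) S=66.9991 payoff=72.1309 vs cont=69.3413 → 72.1309 [stop]  node(7,3) S=102.2195 payoff=36.9105 vs cont=34.1209 → 36.9105 [stop]  node(7,4) S=155.9545 payoff=0.0000 vs cont=6.3632 → 6.3632 [wait]  node(7,5) S=237.9372 payoff=0.0000 vs cont=0.0000 → 0.0000 [wait]  node(7,6) S=363.0168 payoff=0.0000 vs cont=0.0000 → 0.0000 [wait]  node(7,7) S=553.8486 payoff=0.0000 vs cont=0.0000 → 0.0000 [wait]  ⇒ S*(7)=102.2195
t_6: node(6,0) S=35.5527 payoff=103.5773 vs cont=100.7877 → 103.5773 [stop]  node(6,1) S=54.2422 payoff=84.8878 vs cont=82.0982 → 84.8878 [stop]  node(6,2) S=82.7564 payoff=56.3736 vs cont=53.5840 → 56.3736 [stop]  node(6,3) S=126.2600 payoff=12.8700 vs cont=21.3388 → 21.3388 [wait]  node(6,4) S=192.6328 payoff=0.0000 vs cont=3.1461 → 3.1461 [wait]  node(6,5) S=293.8966 payoff=0.0000 vs cont=0.0000 → 0.0000 [wait]  node(6,6) S=448.3930 payoff=0.0000 vs cont=0.0000 → 0.0000 [wait]  ⇒ S*(6)=82.7564
t_5: node(5,0) S=43.9142 payoff=95.2158 vs cont=92.4262 → 95.2158 [stop]  node(5,1) S=66.9991 payoff=72.1309 vs cont=69.3413 → 72.1309 [stop]  node(5,2) S=102.2195 payoff=36.9105 vs cont=38.2328 → 38.2328 [wait]  node(5,3) S=155.9545 payoff=0.0000 vs cont=12.0778 → 12.0778 [wait]  node(5,4) S=237.9372 payoff=0.0000 vs cont=1.5555 → 1.5555 [wait]  node(5,5) S=363.0168 payoff=0.0000 vs cont=0.0000 → 0.0000 [wait]  ⇒ S*(5)=66.9991
t_4: node(4,0) S=54.2422 payoff=84.8878 vs cont=82.0982 → 84.8878 [stop]  node(4,1) S=82.7564 payoff=56.3736 vs cont=54.2260 → 56.3736 [stop]  node(4,2) S=126.2600 payoff=12.8700 vs cont=24.7671 → 24.7671 [wait]  node(4,3) S=192.6328 payoff=0.0000 vs cont=6.7267 → 6.7267 [wait]  node(4,4) S=293.8966 payoff=0.0000 vs cont=0.7691 → 0.7691 [wait]  ⇒ S*(4)=82.7564
t_3: node(3,0) S=66.9991 payoff=72.1309 vs cont=69.3413 → 72.1309 [stop]  node(3,1) S=102.2195 payoff=36.9105 vs cont=39.8974 → 39.8974 [wait]  node(3,2) S=155.9545 payoff=0.0000 vs cont=15.5113 → 15.5113 [wait]  node(3,3) S=237.9372 payoff=0.0000 vs cont=3.6992 → 3.6992 [wait]  ⇒ S*(3)=66.9991
t_2: node(2,0) S=82.7564 payoff=56.3736 vs cont=55.0342 → 56.3736 [stop]  node(2,1) S=126.2600 payoff=12.8700 vs cont=27.2572 → 27.2572 [wait]  node(2,2) S=192.6328 payoff=0.0000 vs cont=9.4652 → 9.4652 [wait]  ⇒ S*(2)=82.7564
t_1: node(1,0) S=102.2195 payoff=36.9105 vs cont=41.1064 → 41.1064 [wait]  node(1,1) S=155.9545 payoff=0.0000 vs cont=18.0721 → 18.0721 [wait]  ⇒ S*(1)=-
t_0: node(0,0) S=126.2600 payoff=12.8700 vs cont=29.0983 → 29.0983 [wait]  ⇒ S*(0)=-

price = 29.0983
boundary = - - 82.7564 66.9991 82.7564 66.9991 82.7564 102.2195
tree:
29.0983
41.1064 18.0721
56.3736 27.2572 9.4652
72.1309 39.8974 15.5113 3.6992
84.8878 56.3736 24.7671 6.7267 0.7691
95.2158 72.1309 38.2328 12.0778 1.5555 0.0000
103.5773 84.8878 56.3736 21.3388 3.1461 0.0000 0.0000
110.3467 95.2158 72.1309 36.9105 6.3632 0.0000 0.0000 0.0000
115.8272 103.5773 84.8878 56.3736 12.8700 0.0000 0.0000 0.0000 0.0000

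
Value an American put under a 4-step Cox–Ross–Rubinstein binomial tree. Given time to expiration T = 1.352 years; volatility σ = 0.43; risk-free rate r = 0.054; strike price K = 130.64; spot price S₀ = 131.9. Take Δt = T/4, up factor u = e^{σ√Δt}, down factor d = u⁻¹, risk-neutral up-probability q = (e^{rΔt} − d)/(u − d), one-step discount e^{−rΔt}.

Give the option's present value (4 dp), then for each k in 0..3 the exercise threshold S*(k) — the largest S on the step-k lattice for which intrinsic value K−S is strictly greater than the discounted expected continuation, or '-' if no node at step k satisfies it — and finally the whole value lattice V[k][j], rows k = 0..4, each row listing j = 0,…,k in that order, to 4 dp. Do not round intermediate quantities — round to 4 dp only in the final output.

price = 20.4217
boundary = - - 80.0026 102.7246
tree:
20.4217
32.8503 7.4386
50.6374 14.4101 0.0000
68.3334 27.9154 0.0000 0.0000
82.1152 50.6374 0.0000 0.0000 0.0000

params: Δt=0.33800 u=1.28402 d=0.77881 q=0.47428 e^(-rΔt)=0.98191
t_4 payoffs: 82.1152 50.6374 0.0000 0.0000 0.0000
t_3: node(3,0) S=62.3066 payoff=68.3334 vs cont=65.9706 → 68.3334 [stop]  node(3,1) S=102.7246 payoff=27.9154 vs cont=26.1394 → 27.9154 [stop]  node(3,2) S=169.3617 payoff=0.0000 vs cont=0.0000 → 0.0000 [wait]  node(3,3) S=279.2259 payoff=0.0000 vs cont=0.0000 → 0.0000 [wait]  ⇒ S*(3)=102.7246
t_2: node(2,0) S=80.0026 payoff=50.6374 vs cont=48.2746 → 50.6374 [stop]  node(2,1) S=131.9000 payoff=0.0000 vs cont=14.4101 → 14.4101 [wait]  node(2,2) S=217.4630 payoff=0.0000 vs cont=0.0000 → 0.0000 [wait]  ⇒ S*(2)=80.0026
t_1: node(1,0) S=102.7246 payoff=27.9154 vs cont=32.8503 → 32.8503 [wait]  node(1,1) S=169.3617 payoff=0.0000 vs cont=7.4386 → 7.4386 [wait]  ⇒ S*(1)=-
t_0: node(0,0) S=131.9000 payoff=0.0000 vs cont=20.4217 → 20.4217 [wait]  ⇒ S*(0)=-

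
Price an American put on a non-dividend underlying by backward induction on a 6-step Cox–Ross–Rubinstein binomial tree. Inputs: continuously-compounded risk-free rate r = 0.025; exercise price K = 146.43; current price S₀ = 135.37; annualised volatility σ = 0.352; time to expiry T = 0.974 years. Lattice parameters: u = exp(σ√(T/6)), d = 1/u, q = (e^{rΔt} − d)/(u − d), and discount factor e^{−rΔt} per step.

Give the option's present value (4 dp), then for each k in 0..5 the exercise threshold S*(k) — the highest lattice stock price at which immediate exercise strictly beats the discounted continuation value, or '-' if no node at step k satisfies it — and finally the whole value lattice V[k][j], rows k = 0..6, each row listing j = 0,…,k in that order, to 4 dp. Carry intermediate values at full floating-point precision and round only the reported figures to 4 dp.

params: Δt=0.16233 u=1.15237 d=0.86777 q=0.47889 e^(-rΔt)=0.99595
t_6 payoffs: 88.6251 69.6672 44.4919 11.0600 0.0000 0.0000 0.0000
t_5: node(5,0) S=66.6128 payoff=79.8172 vs cont=79.2241 → 79.8172 [stop]  node(5,1) S=88.4593 payoff=57.9707 vs cont=57.3776 → 57.9707 [stop]  node(5,2) S=117.4707 payoff=28.9593 vs cont=28.3663 → 28.9593 [stop]  node(5,3) S=155.9967 payoff=0.0000 vs cont=5.7401 → 5.7401 [wait]  node(5,4) S=207.1578 payoff=0.0000 vs cont=0.0000 → 0.0000 [wait]  node(5,5) S=275.0978 payoff=0.0000 vs cont=0.0000 → 0.0000 [wait]  ⇒ S*(5)=117.4707
t_4: node(4,0) S=76.7628 payoff=69.6672 vs cont=69.0742 → 69.6672 [stop]  node(4,1) S=101.9381 payoff=44.4919 vs cont=43.8988 → 44.4919 [stop]  node(4,2) S=135.3700 payoff=11.0600 vs cont=17.7676 → 17.7676 [wait]  node(4,3) S=179.7663 payoff=0.0000 vs cont=2.9791 → 2.9791 [wait]  node(4,4) S=238.7229 payoff=0.0000 vs cont=0.0000 → 0.0000 [wait]  ⇒ S*(4)=101.9381
t_3: node(3,0) S=88.4593 payoff=57.9707 vs cont=57.3776 → 57.9707 [stop]  node(3,1) S=117.4707 payoff=28.9593 vs cont=31.5654 → 31.5654 [wait]  node(3,2) S=155.9967 payoff=0.0000 vs cont=10.6422 → 10.6422 [wait]  node(3,3) S=207.1578 payoff=0.0000 vs cont=1.5461 → 1.5461 [wait]  ⇒ S*(3)=88.4593
t_2: node(2,0) S=101.9381 payoff=44.4919 vs cont=45.1418 → 45.1418 [wait]  node(2,1) S=135.3700 payoff=11.0600 vs cont=21.4582 → 21.4582 [wait]  node(2,2) S=179.7663 payoff=0.0000 vs cont=6.2607 → 6.2607 [wait]  ⇒ S*(2)=-
t_1: node(1,0) S=117.4707 payoff=28.9593 vs cont=33.6630 → 33.6630 [wait]  node(1,1) S=155.9967 payoff=0.0000 vs cont=14.1228 → 14.1228 [wait]  ⇒ S*(1)=-
t_0: node(0,0) S=135.3700 payoff=11.0600 vs cont=24.2069 → 24.2069 [wait]  ⇒ S*(0)=-

price = 24.2069
boundary = - - - 88.4593 101.9381 117.4707
tree:
24.2069
33.6630 14.1228
45.1418 21.4582 6.2607
57.9707 31.5654 10.6422 1.5461
69.6672 44.4919 17.7676 2.9791 0.0000
79.8172 57.9707 28.9593 5.7401 0.0000 0.0000
88.6251 69.6672 44.4919 11.0600 0.0000 0.0000 0.0000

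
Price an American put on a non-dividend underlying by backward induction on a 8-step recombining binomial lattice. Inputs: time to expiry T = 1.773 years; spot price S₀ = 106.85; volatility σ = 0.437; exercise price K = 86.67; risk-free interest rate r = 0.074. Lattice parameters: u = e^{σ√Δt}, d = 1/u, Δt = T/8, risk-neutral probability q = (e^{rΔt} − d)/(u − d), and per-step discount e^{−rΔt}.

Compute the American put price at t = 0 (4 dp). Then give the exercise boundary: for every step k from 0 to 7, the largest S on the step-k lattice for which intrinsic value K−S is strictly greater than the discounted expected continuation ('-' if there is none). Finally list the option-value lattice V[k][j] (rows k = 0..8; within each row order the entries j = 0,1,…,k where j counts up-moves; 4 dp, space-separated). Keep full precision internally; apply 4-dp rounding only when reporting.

price = 9.9815
boundary = - - - - 46.9235 57.6417 46.9235 57.6417
tree:
9.9815
14.7695 5.3091
21.2504 8.4873 2.1628
29.6019 13.2302 3.8114 0.5109
39.7465 19.9879 6.6065 1.0156 0.0000
48.4717 29.0283 11.2040 2.0190 0.0000 0.0000
55.5744 39.7465 18.4376 4.0137 0.0000 0.0000 0.0000
61.3565 48.4717 29.0283 7.9790 0.0000 0.0000 0.0000 0.0000
66.0634 55.5744 39.7465 15.8620 0.0000 0.0000 0.0000 0.0000 0.0000

params: Δt=0.22162 u=1.22842 d=0.81406 q=0.48865 e^(-rΔt)=0.98373
t_8 payoffs: 66.0634 55.5744 39.7465 15.8620 0.0000 0.0000 0.0000 0.0000 0.0000
t_7: node(7,0) S=25.3135 payoff=61.3565 vs cont=59.9467 → 61.3565 [stop]  node(7,1) S=38.1983 payoff=48.4717 vs cont=47.0618 → 48.4717 [stop]  node(7,2) S=57.6417 payoff=29.0283 vs cont=27.6185 → 29.0283 [stop]  node(7,3) S=86.9818 payoff=0.0000 vs cont=7.9790 → 7.9790 [wait]  node(7,4) S=131.2564 payoff=0.0000 vs cont=0.0000 → 0.0000 [wait]  node(7,5) S=198.0672 payoff=0.0000 vs cont=0.0000 → 0.0000 [wait]  node(7,6) S=298.8853 payoff=0.0000 vs cont=0.0000 → 0.0000 [wait]  node(7,7) S=451.0208 payoff=0.0000 vs cont=0.0000 → 0.0000 [wait]  ⇒ S*(7)=57.6417
t_6: node(6,0) S=31.0956 payoff=55.5744 vs cont=54.1646 → 55.5744 [stop]  node(6,1) S=46.9235 payoff=39.7465 vs cont=38.3367 → 39.7465 [stop]  node(6,2) S=70.8080 payoff=15.8620 vs cont=18.4376 → 18.4376 [wait]  node(6,3) S=106.8500 payoff=0.0000 vs cont=4.0137 → 4.0137 [wait]  node(6,4) S=161.2377 payoff=0.0000 vs cont=0.0000 → 0.0000 [wait]  node(6,5) S=243.3092 payoff=0.0000 vs cont=0.0000 → 0.0000 [wait]  node(6,6) S=367.1559 payoff=0.0000 vs cont=0.0000 → 0.0000 [wait]  ⇒ S*(6)=46.9235
t_5: node(5,0) S=38.1983 payoff=48.4717 vs cont=47.0618 → 48.4717 [stop]  node(5,1) S=57.6417 payoff=29.0283 vs cont=28.8566 → 29.0283 [stop]  node(5,2) S=86.9818 payoff=0.0000 vs cont=11.2040 → 11.2040 [wait]  node(5,3) S=131.2564 payoff=0.0000 vs cont=2.0190 → 2.0190 [wait]  node(5,4) S=198.0672 payoff=0.0000 vs cont=0.0000 → 0.0000 [wait]  node(5,5) S=298.8853 payoff=0.0000 vs cont=0.0000 → 0.0000 [wait]  ⇒ S*(5)=57.6417
t_4: node(4,0) S=46.9235 payoff=39.7465 vs cont=38.3367 → 39.7465 [stop]  node(4,1) S=70.8080 payoff=15.8620 vs cont=19.9879 → 19.9879 [wait]  node(4,2) S=106.8500 payoff=0.0000 vs cont=6.6065 → 6.6065 [wait]  node(4,3) S=161.2377 payoff=0.0000 vs cont=1.0156 → 1.0156 [wait]  node(4,4) S=243.3092 payoff=0.0000 vs cont=0.0000 → 0.0000 [wait]  ⇒ S*(4)=46.9235
t_3: node(3,0) S=57.6417 payoff=29.0283 vs cont=29.6019 → 29.6019 [wait]  node(3,1) S=86.9818 payoff=0.0000 vs cont=13.2302 → 13.2302 [wait]  node(3,2) S=131.2564 payoff=0.0000 vs cont=3.8114 → 3.8114 [wait]  node(3,3) S=198.0672 payoff=0.0000 vs cont=0.5109 → 0.5109 [wait]  ⇒ S*(3)=-
t_2: node(2,0) S=70.8080 payoff=15.8620 vs cont=21.2504 → 21.2504 [wait]  node(2,1) S=106.8500 payoff=0.0000 vs cont=8.4873 → 8.4873 [wait]  node(2,2) S=161.2377 payoff=0.0000 vs cont=2.1628 → 2.1628 [wait]  ⇒ S*(2)=-
t_1: node(1,0) S=86.9818 payoff=0.0000 vs cont=14.7695 → 14.7695 [wait]  node(1,1) S=131.2564 payoff=0.0000 vs cont=5.3091 → 5.3091 [wait]  ⇒ S*(1)=-
t_0: node(0,0) S=106.8500 payoff=0.0000 vs cont=9.9815 → 9.9815 [wait]  ⇒ S*(0)=-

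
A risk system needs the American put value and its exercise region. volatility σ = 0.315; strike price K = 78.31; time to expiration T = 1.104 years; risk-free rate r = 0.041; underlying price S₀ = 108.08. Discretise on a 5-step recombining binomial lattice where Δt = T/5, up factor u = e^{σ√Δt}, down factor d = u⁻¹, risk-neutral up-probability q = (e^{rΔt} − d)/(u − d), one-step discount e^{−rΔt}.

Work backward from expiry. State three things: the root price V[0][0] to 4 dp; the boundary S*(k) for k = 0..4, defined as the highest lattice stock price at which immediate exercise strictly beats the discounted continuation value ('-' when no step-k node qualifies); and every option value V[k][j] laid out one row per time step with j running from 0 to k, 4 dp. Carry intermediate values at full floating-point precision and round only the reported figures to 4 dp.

price = 2.2884
boundary = - - - - 59.7880
tree:
2.2884
4.0056 0.5695
6.8764 1.1349 0.0000
11.4990 2.2619 0.0000 0.0000
18.5220 4.5078 0.0000 0.0000 0.0000
26.7478 8.9838 0.0000 0.0000 0.0000 0.0000

params: Δt=0.22080 u=1.15953 d=0.86242 q=0.49367 e^(-rΔt)=0.99099
t_5 payoffs: 26.7478 8.9838 0.0000 0.0000 0.0000 0.0000
t_4: node(4,0) S=59.7880 payoff=18.5220 vs cont=17.8162 → 18.5220 [stop]  node(4,1) S=80.3859 payoff=0.0000 vs cont=4.5078 → 4.5078 [wait]  node(4,2) S=108.0800 payoff=0.0000 vs cont=0.0000 → 0.0000 [wait]  node(4,3) S=145.3151 payoff=0.0000 vs cont=0.0000 → 0.0000 [wait]  node(4,4) S=195.3783 payoff=0.0000 vs cont=0.0000 → 0.0000 [wait]  ⇒ S*(4)=59.7880
t_3: node(3,0) S=69.3262 payoff=8.9838 vs cont=11.4990 → 11.4990 [wait]  node(3,1) S=93.2100 payoff=0.0000 vs cont=2.2619 → 2.2619 [wait]  node(3,2) S=125.3222 payoff=0.0000 vs cont=0.0000 → 0.0000 [wait]  node(3,3) S=168.4975 payoff=0.0000 vs cont=0.0000 → 0.0000 [wait]  ⇒ S*(3)=-
t_2: node(2,0) S=80.3859 payoff=0.0000 vs cont=6.8764 → 6.8764 [wait]  node(2,1) S=108.0800 payoff=0.0000 vs cont=1.1349 → 1.1349 [wait]  node(2,2) S=145.3151 payoff=0.0000 vs cont=0.0000 → 0.0000 [wait]  ⇒ S*(2)=-
t_1: node(1,0) S=93.2100 payoff=0.0000 vs cont=4.0056 → 4.0056 [wait]  node(1,1) S=125.3222 payoff=0.0000 vs cont=0.5695 → 0.5695 [wait]  ⇒ S*(1)=-
t_0: node(0,0) S=108.0800 payoff=0.0000 vs cont=2.2884 → 2.2884 [wait]  ⇒ S*(0)=-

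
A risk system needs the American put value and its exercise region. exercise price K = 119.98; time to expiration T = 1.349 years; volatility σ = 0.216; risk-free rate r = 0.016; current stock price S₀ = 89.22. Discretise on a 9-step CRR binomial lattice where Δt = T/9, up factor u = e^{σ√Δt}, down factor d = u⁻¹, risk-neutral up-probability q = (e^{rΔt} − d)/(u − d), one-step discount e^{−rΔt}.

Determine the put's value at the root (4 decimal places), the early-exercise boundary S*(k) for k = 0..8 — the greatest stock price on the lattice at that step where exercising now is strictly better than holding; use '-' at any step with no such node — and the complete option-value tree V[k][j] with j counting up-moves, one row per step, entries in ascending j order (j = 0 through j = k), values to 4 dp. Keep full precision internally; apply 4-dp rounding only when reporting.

price = 31.2000
boundary = - 82.0624 75.4790 82.0624 89.2200 82.0624 89.2200 97.0019 105.4626
tree:
31.2000
37.9176 24.4557
44.5010 30.9268 17.9317
50.5563 37.9176 23.9007 11.8913
56.1257 44.5010 30.7600 16.9755 6.7300
61.2484 50.5563 37.9176 23.3587 10.5053 2.8871
65.9601 56.1257 44.5010 30.7600 15.8745 5.0446 0.6864
70.2938 61.2484 50.5563 37.9176 22.9781 8.6594 1.3583 0.0000
74.2798 65.9601 56.1257 44.5010 30.7600 14.5174 2.6878 0.0000 0.0000
77.9461 70.2938 61.2484 50.5563 37.9176 22.9781 5.3188 0.0000 0.0000 0.0000

params: Δt=0.14989 u=1.08722 d=0.91978 q=0.49345 e^(-rΔt)=0.99760
t_9 payoffs: 77.9461 70.2938 61.2484 50.5563 37.9176 22.9781 5.3188 0.0000 0.0000 0.0000
t_8: node(8,0) S=45.7002 payoff=74.2798 vs cont=73.9925 → 74.2798 [stop]  node(8,1) S=54.0199 payoff=65.9601 vs cont=65.6727 → 65.9601 [stop]  node(8,2) S=63.8543 payoff=56.1257 vs cont=55.8383 → 56.1257 [stop]  node(8,3) S=75.4790 payoff=44.5010 vs cont=44.2136 → 44.5010 [stop]  node(8,4) S=89.2200 payoff=30.7600 vs cont=30.4726 → 30.7600 [stop]  node(8,5) S=105.4626 payoff=14.5174 vs cont=14.2300 → 14.5174 [stop]  node(8,6) S=124.6621 payoff=0.0000 vs cont=2.6878 → 2.6878 [wait]  node(8,7) S=147.3570 payoff=0.0000 vs cont=0.0000 → 0.0000 [wait]  node(8,8) S=174.1834 payoff=0.0000 vs cont=0.0000 → 0.0000 [wait]  ⇒ S*(8)=105.4626
t_7: node(7,0) S=49.6862 payoff=70.2938 vs cont=70.0064 → 70.2938 [stop]  node(7,1) S=58.7316 payoff=61.2484 vs cont=60.9610 → 61.2484 [stop]  node(7,2) S=69.4237 payoff=50.5563 vs cont=50.2689 → 50.5563 [stop]  node(7,3) S=82.0624 payoff=37.9176 vs cont=37.6302 → 37.9176 [stop]  node(7,4) S=97.0019 payoff=22.9781 vs cont=22.6907 → 22.9781 [stop]  node(7,5) S=114.6612 payoff=5.3188 vs cont=8.6594 → 8.6594 [wait]  node(7,6) S=135.5353 payoff=0.0000 vs cont=1.3583 → 1.3583 [wait]  node(7,7) S=160.2097 payoff=0.0000 vs cont=0.0000 → 0.0000 [wait]  ⇒ S*(7)=97.0019
t_6: node(6,0) S=54.0199 payoff=65.9601 vs cont=65.6727 → 65.9601 [stop]  node(6,1) S=63.8543 payoff=56.1257 vs cont=55.8383 → 56.1257 [stop]  node(6,2) S=75.4790 payoff=44.5010 vs cont=44.2136 → 44.5010 [stop]  node(6,3) S=89.2200 payoff=30.7600 vs cont=30.4726 → 30.7600 [stop]  node(6,4) S=105.4626 payoff=14.5174 vs cont=15.8745 → 15.8745 [wait]  node(6,5) S=124.6621 payoff=0.0000 vs cont=5.0446 → 5.0446 [wait]  node(6,6) S=147.3570 payoff=0.0000 vs cont=0.6864 → 0.6864 [wait]  ⇒ S*(6)=89.2200
t_5: node(5,0) S=58.7316 payoff=61.2484 vs cont=60.9610 → 61.2484 [stop]  node(5,1) S=69.4237 payoff=50.5563 vs cont=50.2689 → 50.5563 [stop]  node(5,2) S=82.0624 payoff=37.9176 vs cont=37.6302 → 37.9176 [stop]  node(5,3) S=97.0019 payoff=22.9781 vs cont=23.3587 → 23.3587 [wait]  node(5,4) S=114.6612 payoff=5.3188 vs cont=10.5053 → 10.5053 [wait]  node(5,5) S=135.5353 payoff=0.0000 vs cont=2.8871 → 2.8871 [wait]  ⇒ S*(5)=82.0624
t_4: node(4,0) S=63.8543 payoff=56.1257 vs cont=55.8383 → 56.1257 [stop]  node(4,1) S=75.4790 payoff=44.5010 vs cont=44.2136 → 44.5010 [stop]  node(4,2) S=89.2200 payoff=30.7600 vs cont=30.6600 → 30.7600 [stop]  node(4,3) S=105.4626 payoff=14.5174 vs cont=16.9755 → 16.9755 [wait]  node(4,4) S=124.6621 payoff=0.0000 vs cont=6.7300 → 6.7300 [wait]  ⇒ S*(4)=89.2200
t_3: node(3,0) S=69.4237 payoff=50.5563 vs cont=50.2689 → 50.5563 [stop]  node(3,1) S=82.0624 payoff=37.9176 vs cont=37.6302 → 37.9176 [stop]  node(3,2) S=97.0019 payoff=22.9781 vs cont=23.9007 → 23.9007 [wait]  node(3,3) S=114.6612 payoff=5.3188 vs cont=11.8913 → 11.8913 [wait]  ⇒ S*(3)=82.0624
t_2: node(2,0) S=75.4790 payoff=44.5010 vs cont=44.2136 → 44.5010 [stop]  node(2,1) S=89.2200 payoff=30.7600 vs cont=30.9268 → 30.9268 [wait]  node(2,2) S=105.4626 payoff=14.5174 vs cont=17.9317 → 17.9317 [wait]  ⇒ S*(2)=75.4790
t_1: node(1,0) S=82.0624 payoff=37.9176 vs cont=37.7123 → 37.9176 [stop]  node(1,1) S=97.0019 payoff=22.9781 vs cont=24.4557 → 24.4557 [wait]  ⇒ S*(1)=82.0624
t_0: node(0,0) S=89.2200 payoff=30.7600 vs cont=31.2000 → 31.2000 [wait]  ⇒ S*(0)=-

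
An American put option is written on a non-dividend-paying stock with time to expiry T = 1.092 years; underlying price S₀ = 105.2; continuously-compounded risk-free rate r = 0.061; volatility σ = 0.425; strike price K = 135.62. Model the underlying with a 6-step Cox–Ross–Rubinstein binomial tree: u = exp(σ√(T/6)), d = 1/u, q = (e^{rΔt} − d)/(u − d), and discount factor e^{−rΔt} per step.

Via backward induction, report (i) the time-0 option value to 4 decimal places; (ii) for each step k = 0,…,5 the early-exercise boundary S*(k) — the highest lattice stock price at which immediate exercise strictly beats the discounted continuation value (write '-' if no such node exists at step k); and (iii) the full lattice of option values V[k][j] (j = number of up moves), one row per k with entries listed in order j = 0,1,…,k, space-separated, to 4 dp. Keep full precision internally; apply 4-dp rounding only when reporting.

params: Δt=0.18200 u=1.19879 d=0.83418 q=0.48541 e^(-rΔt)=0.98896
t_6 payoffs: 100.1745 84.6815 62.4167 30.4200 0.0000 0.0000 0.0000
t_5: node(5,0) S=42.4916 payoff=93.1284 vs cont=91.6310 → 93.1284 [stop]  node(5,1) S=61.0644 payoff=74.5556 vs cont=73.0582 → 74.5556 [stop]  node(5,2) S=87.7553 payoff=47.8647 vs cont=46.3674 → 47.8647 [stop]  node(5,3) S=126.1125 payoff=9.5075 vs cont=15.4809 → 15.4809 [wait]  node(5,4) S=181.2354 payoff=0.0000 vs cont=0.0000 → 0.0000 [wait]  node(5,5) S=260.4522 payoff=0.0000 vs cont=0.0000 → 0.0000 [wait]  ⇒ S*(5)=87.7553
t_4: node(4,0) S=50.9385 payoff=84.6815 vs cont=83.1842 → 84.6815 [stop]  node(4,1) S=73.2033 payoff=62.4167 vs cont=60.9193 → 62.4167 [stop]  node(4,2) S=105.2000 payoff=30.4200 vs cont=31.7902 → 31.7902 [wait]  node(4,3) S=151.1822 payoff=0.0000 vs cont=7.8783 → 7.8783 [wait]  node(4,4) S=217.2629 payoff=0.0000 vs cont=0.0000 → 0.0000 [wait]  ⇒ S*(4)=73.2033
t_3: node(3,0) S=61.0644 payoff=74.5556 vs cont=73.0582 → 74.5556 [stop]  node(3,1) S=87.7553 payoff=47.8647 vs cont=47.0252 → 47.8647 [stop]  node(3,2) S=126.1125 payoff=9.5075 vs cont=19.9602 → 19.9602 [wait]  node(3,3) S=181.2354 payoff=0.0000 vs cont=4.0093 → 4.0093 [wait]  ⇒ S*(3)=87.7553
t_2: node(2,0) S=73.2033 payoff=62.4167 vs cont=60.9193 → 62.4167 [stop]  node(2,1) S=105.2000 payoff=30.4200 vs cont=33.9405 → 33.9405 [wait]  node(2,2) S=151.1822 payoff=0.0000 vs cont=12.0825 → 12.0825 [wait]  ⇒ S*(2)=73.2033
t_1: node(1,0) S=87.7553 payoff=47.8647 vs cont=48.0574 → 48.0574 [wait]  node(1,1) S=126.1125 payoff=9.5075 vs cont=23.0728 → 23.0728 [wait]  ⇒ S*(1)=-
t_0: node(0,0) S=105.2000 payoff=30.4200 vs cont=35.5328 → 35.5328 [wait]  ⇒ S*(0)=-

price = 35.5328
boundary = - - 73.2033 87.7553 73.2033 87.7553
tree:
35.5328
48.0574 23.0728
62.4167 33.9405 12.0825
74.5556 47.8647 19.9602 4.0093
84.6815 62.4167 31.7902 7.8783 0.0000
93.1284 74.5556 47.8647 15.4809 0.0000 0.0000
100.1745 84.6815 62.4167 30.4200 0.0000 0.0000 0.0000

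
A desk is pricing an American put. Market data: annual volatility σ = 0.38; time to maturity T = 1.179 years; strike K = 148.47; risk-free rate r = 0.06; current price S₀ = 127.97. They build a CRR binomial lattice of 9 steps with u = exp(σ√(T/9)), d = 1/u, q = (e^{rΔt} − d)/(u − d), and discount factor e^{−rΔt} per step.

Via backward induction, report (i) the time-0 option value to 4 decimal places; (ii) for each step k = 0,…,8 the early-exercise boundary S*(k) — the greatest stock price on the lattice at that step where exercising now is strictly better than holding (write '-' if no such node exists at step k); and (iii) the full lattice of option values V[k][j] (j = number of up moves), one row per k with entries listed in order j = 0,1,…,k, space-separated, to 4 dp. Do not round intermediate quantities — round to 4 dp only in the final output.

params: Δt=0.13100 u=1.14744 d=0.87150 q=0.49427 e^(-rΔt)=0.99217
t_9 payoffs: 111.3571 99.6062 84.1345 63.7641 36.9439 1.6316 0.0000 0.0000 0.0000 0.0000
t_8: node(8,0) S=42.5849 payoff=105.8851 vs cont=104.7227 → 105.8851 [stop]  node(8,1) S=56.0685 payoff=92.4015 vs cont=91.2391 → 92.4015 [stop]  node(8,2) S=73.8214 payoff=74.6486 vs cont=73.4862 → 74.6486 [stop]  node(8,3) S=97.1953 payoff=51.2747 vs cont=50.1123 → 51.2747 [stop]  node(8,4) S=127.9700 payoff=20.5000 vs cont=19.3376 → 20.5000 [stop]  node(8,5) S=168.4889 payoff=0.0000 vs cont=0.8187 → 0.8187 [wait]  node(8,6) S=221.8371 payoff=0.0000 vs cont=0.0000 → 0.0000 [wait]  node(8,7) S=292.0769 payoff=0.0000 vs cont=0.0000 → 0.0000 [wait]  node(8,8) S=384.5566 payoff=0.0000 vs cont=0.0000 → 0.0000 [wait]  ⇒ S*(8)=127.9700
t_7: node(7,0) S=48.8638 payoff=99.6062 vs cont=98.4438 → 99.6062 [stop]  node(7,1) S=64.3355 payoff=84.1345 vs cont=82.9721 → 84.1345 [stop]  node(7,2) S=84.7059 payoff=63.7641 vs cont=62.6017 → 63.7641 [stop]  node(7,3) S=111.5261 payoff=36.9439 vs cont=35.7815 → 36.9439 [stop]  node(7,4) S=146.8384 payoff=1.6316 vs cont=10.6879 → 10.6879 [wait]  node(7,5) S=193.3315 payoff=0.0000 vs cont=0.4108 → 0.4108 [wait]  node(7,6) S=254.5457 payoff=0.0000 vs cont=0.0000 → 0.0000 [wait]  node(7,7) S=335.1420 payoff=0.0000 vs cont=0.0000 → 0.0000 [wait]  ⇒ S*(7)=111.5261
t_6: node(6,0) S=56.0685 payoff=92.4015 vs cont=91.2391 → 92.4015 [stop]  node(6,1) S=73.8214 payoff=74.6486 vs cont=73.4862 → 74.6486 [stop]  node(6,2) S=97.1953 payoff=51.2747 vs cont=50.1123 → 51.2747 [stop]  node(6,3) S=127.9700 payoff=20.5000 vs cont=23.7788 → 23.7788 [wait]  node(6,4) S=168.4889 payoff=0.0000 vs cont=5.5643 → 5.5643 [wait]  node(6,5) S=221.8371 payoff=0.0000 vs cont=0.2061 → 0.2061 [wait]  node(6,6) S=292.0769 payoff=0.0000 vs cont=0.0000 → 0.0000 [wait]  ⇒ S*(6)=97.1953
t_5: node(5,0) S=64.3355 payoff=84.1345 vs cont=82.9721 → 84.1345 [stop]  node(5,1) S=84.7059 payoff=63.7641 vs cont=62.6017 → 63.7641 [stop]  node(5,2) S=111.5261 payoff=36.9439 vs cont=37.3894 → 37.3894 [wait]  node(5,3) S=146.8384 payoff=1.6316 vs cont=14.6603 → 14.6603 [wait]  node(5,4) S=193.3315 payoff=0.0000 vs cont=2.8931 → 2.8931 [wait]  node(5,5) S=254.5457 payoff=0.0000 vs cont=0.1034 → 0.1034 [wait]  ⇒ S*(5)=84.7059
t_4: node(4,0) S=73.8214 payoff=74.6486 vs cont=73.4862 → 74.6486 [stop]  node(4,1) S=97.1953 payoff=51.2747 vs cont=50.3308 → 51.2747 [stop]  node(4,2) S=127.9700 payoff=20.5000 vs cont=25.9504 → 25.9504 [wait]  node(4,3) S=168.4889 payoff=0.0000 vs cont=8.7749 → 8.7749 [wait]  node(4,4) S=221.8371 payoff=0.0000 vs cont=1.5024 → 1.5024 [wait]  ⇒ S*(4)=97.1953
t_3: node(3,0) S=84.7059 payoff=63.7641 vs cont=62.6017 → 63.7641 [stop]  node(3,1) S=111.5261 payoff=36.9439 vs cont=38.4543 → 38.4543 [wait]  node(3,2) S=146.8384 payoff=1.6316 vs cont=17.3244 → 17.3244 [wait]  node(3,3) S=193.3315 payoff=0.0000 vs cont=5.1398 → 5.1398 [wait]  ⇒ S*(3)=84.7059
t_2: node(2,0) S=97.1953 payoff=51.2747 vs cont=50.8530 → 51.2747 [stop]  node(2,1) S=127.9700 payoff=20.5000 vs cont=27.7912 → 27.7912 [wait]  node(2,2) S=168.4889 payoff=0.0000 vs cont=11.2135 → 11.2135 [wait]  ⇒ S*(2)=97.1953
t_1: node(1,0) S=111.5261 payoff=36.9439 vs cont=39.3571 → 39.3571 [wait]  node(1,1) S=146.8384 payoff=1.6316 vs cont=19.4440 → 19.4440 [wait]  ⇒ S*(1)=-
t_0: node(0,0) S=127.9700 payoff=20.5000 vs cont=29.2836 → 29.2836 [wait]  ⇒ S*(0)=-

price = 29.2836
boundary = - - 97.1953 84.7059 97.1953 84.7059 97.1953 111.5261 127.9700
tree:
29.2836
39.3571 19.4440
51.2747 27.7912 11.2135
63.7641 38.4543 17.3244 5.1398
74.6486 51.2747 25.9504 8.7749 1.5024
84.1345 63.7641 37.3894 14.6603 2.8931 0.1034
92.4015 74.6486 51.2747 23.7788 5.5643 0.2061 0.0000
99.6062 84.1345 63.7641 36.9439 10.6879 0.4108 0.0000 0.0000
105.8851 92.4015 74.6486 51.2747 20.5000 0.8187 0.0000 0.0000 0.0000
111.3571 99.6062 84.1345 63.7641 36.9439 1.6316 0.0000 0.0000 0.0000 0.0000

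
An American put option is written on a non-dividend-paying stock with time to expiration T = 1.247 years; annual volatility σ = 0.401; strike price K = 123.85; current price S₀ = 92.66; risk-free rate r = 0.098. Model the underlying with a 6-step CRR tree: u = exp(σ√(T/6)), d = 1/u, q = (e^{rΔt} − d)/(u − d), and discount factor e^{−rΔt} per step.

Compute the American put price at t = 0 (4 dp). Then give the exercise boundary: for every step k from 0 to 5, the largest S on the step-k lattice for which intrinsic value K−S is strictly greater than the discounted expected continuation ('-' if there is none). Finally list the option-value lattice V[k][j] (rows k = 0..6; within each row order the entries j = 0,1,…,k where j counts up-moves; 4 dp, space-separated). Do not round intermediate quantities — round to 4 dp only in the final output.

Δt=0.20783, u=1.20059, d=0.83293, q=0.51039, disc=e^(-rΔt)=0.97984
k=6 terminal: V=max(K-S,0) → 92.9093 79.2518 59.5657 31.1900 0.0000 0.0000 0.0000
k=5: j=0 S=37.1470 intr=86.7030 cont=84.2060 V=86.7030[EX]; j=1 S=53.5440 intr=70.3060 cont=67.8089 V=70.3060[EX]; j=2 S=77.1789 intr=46.6711 cont=44.1741 V=46.6711[EX]; j=3 S=111.2464 intr=12.6036 cont=14.9630 V=14.9630[hold]; j=4 S=160.3517 intr=0.0000 cont=0.0000 V=0.0000[hold]; j=5 S=231.1325 intr=0.0000 cont=0.0000 V=0.0000[hold]  S*(5)=77.1789
k=4: j=0 S=44.5982 intr=79.2518 cont=76.7548 V=79.2518[EX]; j=1 S=64.2843 intr=59.5657 cont=57.0687 V=59.5657[EX]; j=2 S=92.6600 intr=31.1900 cont=29.8729 V=31.1900[EX]; j=3 S=133.5610 intr=0.0000 cont=7.1784 V=7.1784[hold]; j=4 S=192.5162 intr=0.0000 cont=0.0000 V=0.0000[hold]  S*(4)=92.6600
k=3: j=0 S=53.5440 intr=70.3060 cont=67.8089 V=70.3060[EX]; j=1 S=77.1789 intr=46.6711 cont=44.1741 V=46.6711[EX]; j=2 S=111.2464 intr=12.6036 cont=18.5529 V=18.5529[hold]; j=3 S=160.3517 intr=0.0000 cont=3.4437 V=3.4437[hold]  S*(3)=77.1789
k=2: j=0 S=64.2843 intr=59.5657 cont=57.0687 V=59.5657[EX]; j=1 S=92.6600 intr=31.1900 cont=31.6683 V=31.6683[hold]; j=2 S=133.5610 intr=0.0000 cont=10.6228 V=10.6228[hold]  S*(2)=64.2843
k=1: j=0 S=77.1789 intr=46.6711 cont=44.4133 V=46.6711[EX]; j=1 S=111.2464 intr=12.6036 cont=20.5049 V=20.5049[hold]  S*(1)=77.1789
k=0: j=0 S=92.6600 intr=31.1900 cont=32.6444 V=32.6444[hold]  S*(0)=-

price = 32.6444
boundary = - 77.1789 64.2843 77.1789 92.6600 77.1789
tree:
32.6444
46.6711 20.5049
59.5657 31.6683 10.6228
70.3060 46.6711 18.5529 3.4437
79.2518 59.5657 31.1900 7.1784 0.0000
86.7030 70.3060 46.6711 14.9630 0.0000 0.0000
92.9093 79.2518 59.5657 31.1900 0.0000 0.0000 0.0000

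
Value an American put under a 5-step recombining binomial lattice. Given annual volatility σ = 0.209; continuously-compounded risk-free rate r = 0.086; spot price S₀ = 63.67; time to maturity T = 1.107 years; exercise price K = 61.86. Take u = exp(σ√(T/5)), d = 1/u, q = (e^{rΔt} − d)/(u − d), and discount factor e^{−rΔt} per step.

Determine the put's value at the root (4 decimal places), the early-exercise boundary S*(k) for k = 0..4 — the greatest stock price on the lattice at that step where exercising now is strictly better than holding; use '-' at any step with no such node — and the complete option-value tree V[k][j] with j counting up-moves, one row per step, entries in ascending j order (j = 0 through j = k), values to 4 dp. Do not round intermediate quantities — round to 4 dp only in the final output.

params: Δt=0.22140 u=1.10334 d=0.90634 q=0.57301 e^(-rΔt)=0.98114
t_5 payoffs: 22.9205 14.4568 4.1534 0.0000 0.0000 0.0000
t_4: node(4,0) S=42.9634 payoff=18.8966 vs cont=17.7299 → 18.8966 [stop]  node(4,1) S=52.3018 payoff=9.5582 vs cont=8.3915 → 9.5582 [stop]  node(4,2) S=63.6700 payoff=0.0000 vs cont=1.7400 → 1.7400 [wait]  node(4,3) S=77.5091 payoff=0.0000 vs cont=0.0000 → 0.0000 [wait]  node(4,4) S=94.3563 payoff=0.0000 vs cont=0.0000 → 0.0000 [wait]  ⇒ S*(4)=52.3018
t_3: node(3,0) S=47.4032 payoff=14.4568 vs cont=13.2901 → 14.4568 [stop]  node(3,1) S=57.7066 payoff=4.1534 vs cont=4.9825 → 4.9825 [wait]  node(3,2) S=70.2496 payoff=0.0000 vs cont=0.7289 → 0.7289 [wait]  node(3,3) S=85.5188 payoff=0.0000 vs cont=0.0000 → 0.0000 [wait]  ⇒ S*(3)=47.4032
t_2: node(2,0) S=52.3018 payoff=9.5582 vs cont=8.8576 → 9.5582 [stop]  node(2,1) S=63.6700 payoff=0.0000 vs cont=2.4971 → 2.4971 [wait]  node(2,2) S=77.5091 payoff=0.0000 vs cont=0.3054 → 0.3054 [wait]  ⇒ S*(2)=52.3018
t_1: node(1,0) S=57.7066 payoff=4.1534 vs cont=5.4082 → 5.4082 [wait]  node(1,1) S=70.2496 payoff=0.0000 vs cont=1.2178 → 1.2178 [wait]  ⇒ S*(1)=-
t_0: node(0,0) S=63.6700 payoff=0.0000 vs cont=2.9503 → 2.9503 [wait]  ⇒ S*(0)=-

price = 2.9503
boundary = - - 52.3018 47.4032 52.3018
tree:
2.9503
5.4082 1.2178
9.5582 2.4971 0.3054
14.4568 4.9825 0.7289 0.0000
18.8966 9.5582 1.7400 0.0000 0.0000
22.9205 14.4568 4.1534 0.0000 0.0000 0.0000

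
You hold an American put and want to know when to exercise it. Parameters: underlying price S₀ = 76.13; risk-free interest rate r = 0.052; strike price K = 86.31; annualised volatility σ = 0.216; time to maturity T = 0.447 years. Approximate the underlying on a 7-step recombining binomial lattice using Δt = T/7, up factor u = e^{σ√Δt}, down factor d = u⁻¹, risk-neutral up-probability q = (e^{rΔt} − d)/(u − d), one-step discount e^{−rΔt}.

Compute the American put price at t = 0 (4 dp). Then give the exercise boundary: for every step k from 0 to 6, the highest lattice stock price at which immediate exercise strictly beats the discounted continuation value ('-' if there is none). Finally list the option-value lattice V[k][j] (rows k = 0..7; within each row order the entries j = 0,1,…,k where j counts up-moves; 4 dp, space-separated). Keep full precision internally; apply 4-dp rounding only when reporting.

price = 10.5937
boundary = - 72.0860 68.2567 72.0860 76.1300 72.0860 76.1300
tree:
10.5937
14.2240 7.2677
18.0533 10.3765 4.4080
21.6791 14.2240 6.8460 2.1569
25.1123 18.0533 10.1800 3.7729 0.6600
28.3631 21.6791 14.2240 6.3684 1.3705 0.0000
31.4413 25.1123 18.0533 10.1800 2.8457 0.0000 0.0000
34.3559 28.3631 21.6791 14.2240 5.9091 0.0000 0.0000 0.0000

Δt=0.06386, u=1.05610, d=0.94688, q=0.51681, disc=e^(-rΔt)=0.99668
k=7 terminal: V=max(K-S,0) → 34.3559 28.3631 21.6791 14.2240 5.9091 0.0000 0.0000 0.0000
k=6: j=0 S=54.8687 intr=31.4413 cont=31.1551 V=31.4413[EX]; j=1 S=61.1977 intr=25.1123 cont=24.8262 V=25.1123[EX]; j=2 S=68.2567 intr=18.0533 cont=17.7671 V=18.0533[EX]; j=3 S=76.1300 intr=10.1800 cont=9.8939 V=10.1800[EX]; j=4 S=84.9114 intr=1.3986 cont=2.8457 V=2.8457[hold]; j=5 S=94.7058 intr=0.0000 cont=0.0000 V=0.0000[hold]; j=6 S=105.6299 intr=0.0000 cont=0.0000 V=0.0000[hold]  S*(6)=76.1300
k=5: j=0 S=57.9469 intr=28.3631 cont=28.0770 V=28.3631[EX]; j=1 S=64.6309 intr=21.6791 cont=21.3930 V=21.6791[EX]; j=2 S=72.0860 intr=14.2240 cont=13.9379 V=14.2240[EX]; j=3 S=80.4009 intr=5.9091 cont=6.3684 V=6.3684[hold]; j=4 S=89.6750 intr=0.0000 cont=1.3705 V=1.3705[hold]; j=5 S=100.0188 intr=0.0000 cont=0.0000 V=0.0000[hold]  S*(5)=72.0860
k=4: j=0 S=61.1977 intr=25.1123 cont=24.8262 V=25.1123[EX]; j=1 S=68.2567 intr=18.0533 cont=17.7671 V=18.0533[EX]; j=2 S=76.1300 intr=10.1800 cont=10.1305 V=10.1800[EX]; j=3 S=84.9114 intr=1.3986 cont=3.7729 V=3.7729[hold]; j=4 S=94.7058 intr=0.0000 cont=0.6600 V=0.6600[hold]  S*(4)=76.1300
k=3: j=0 S=64.6309 intr=21.6791 cont=21.3930 V=21.6791[EX]; j=1 S=72.0860 intr=14.2240 cont=13.9379 V=14.2240[EX]; j=2 S=80.4009 intr=5.9091 cont=6.8460 V=6.8460[hold]; j=3 S=89.6750 intr=0.0000 cont=2.1569 V=2.1569[hold]  S*(3)=72.0860
k=2: j=0 S=68.2567 intr=18.0533 cont=17.7671 V=18.0533[EX]; j=1 S=76.1300 intr=10.1800 cont=10.3765 V=10.3765[hold]; j=2 S=84.9114 intr=1.3986 cont=4.4080 V=4.4080[hold]  S*(2)=68.2567
k=1: j=0 S=72.0860 intr=14.2240 cont=14.0391 V=14.2240[EX]; j=1 S=80.4009 intr=5.9091 cont=7.2677 V=7.2677[hold]  S*(1)=72.0860
k=0: j=0 S=76.1300 intr=10.1800 cont=10.5937 V=10.5937[hold]  S*(0)=-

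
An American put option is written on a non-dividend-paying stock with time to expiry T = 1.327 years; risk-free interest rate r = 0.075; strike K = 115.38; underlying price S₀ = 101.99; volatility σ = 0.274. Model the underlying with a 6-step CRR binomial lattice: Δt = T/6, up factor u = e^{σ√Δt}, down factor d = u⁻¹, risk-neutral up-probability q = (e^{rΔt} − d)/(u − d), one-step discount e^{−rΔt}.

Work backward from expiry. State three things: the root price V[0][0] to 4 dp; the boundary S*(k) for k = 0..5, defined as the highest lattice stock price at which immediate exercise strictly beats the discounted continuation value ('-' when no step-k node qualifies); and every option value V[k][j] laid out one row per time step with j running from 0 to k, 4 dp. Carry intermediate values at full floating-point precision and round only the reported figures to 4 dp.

price = 16.9796
boundary = - 89.6593 78.8194 89.6593 78.8194 89.6593
tree:
16.9796
25.7207 9.8404
36.5606 16.2261 4.5444
46.0899 25.7207 8.4018 1.3013
54.4672 36.5606 15.0499 2.8304 0.0000
61.8316 46.0899 25.7207 6.1562 0.0000 0.0000
68.3056 54.4672 36.5606 13.3900 0.0000 0.0000 0.0000

Δt=0.22117  u=1.13753  d=0.87910  q=0.53255  discount=0.98355
step 6 (expiry): payoffs max(K−S,0) = 68.3056 54.4672 36.5606 13.3900 0.0000 0.0000 0.0000
step 5: (k=5,j=0): S=53.5484, (K−S)⁺=61.8316, hold=59.9335 ⇒ V=61.8316 exercise | (k=5,j=1): S=69.2901, (K−S)⁺=46.0899, hold=44.1918 ⇒ V=46.0899 exercise | (k=5,j=2): S=89.6593, (K−S)⁺=25.7207, hold=23.8226 ⇒ V=25.7207 exercise | (k=5,j=3): S=116.0165, (K−S)⁺=0.0000, hold=6.1562 ⇒ V=6.1562 continue | (k=5,j=4): S=150.1219, (K−S)⁺=0.0000, hold=0.0000 ⇒ V=0.0000 continue | (k=5,j=5): S=194.2534, (K−S)⁺=0.0000, hold=0.0000 ⇒ V=0.0000 continue  boundary S*=89.6593
step 4: (k=4,j=0): S=60.9128, (K−S)⁺=54.4672, hold=52.5691 ⇒ V=54.4672 exercise | (k=4,j=1): S=78.8194, (K−S)⁺=36.5606, hold=34.6625 ⇒ V=36.5606 exercise | (k=4,j=2): S=101.9900, (K−S)⁺=13.3900, hold=15.0499 ⇒ V=15.0499 continue | (k=4,j=3): S=131.9721, (K−S)⁺=0.0000, hold=2.8304 ⇒ V=2.8304 continue | (k=4,j=4): S=170.7679, (K−S)⁺=0.0000, hold=0.0000 ⇒ V=0.0000 continue  boundary S*=78.8194
step 3: (k=3,j=0): S=69.2901, (K−S)⁺=46.0899, hold=44.1918 ⇒ V=46.0899 exercise | (k=3,j=1): S=89.6593, (K−S)⁺=25.7207, hold=24.6920 ⇒ V=25.7207 exercise | (k=3,j=2): S=116.0165, (K−S)⁺=0.0000, hold=8.4018 ⇒ V=8.4018 continue | (k=3,j=3): S=150.1219, (K−S)⁺=0.0000, hold=1.3013 ⇒ V=1.3013 continue  boundary S*=89.6593
step 2: (k=2,j=0): S=78.8194, (K−S)⁺=36.5606, hold=34.6625 ⇒ V=36.5606 exercise | (k=2,j=1): S=101.9900, (K−S)⁺=13.3900, hold=16.2261 ⇒ V=16.2261 continue | (k=2,j=2): S=131.9721, (K−S)⁺=0.0000, hold=4.5444 ⇒ V=4.5444 continue  boundary S*=78.8194
step 1: (k=1,j=0): S=89.6593, (K−S)⁺=25.7207, hold=25.3081 ⇒ V=25.7207 exercise | (k=1,j=1): S=116.0165, (K−S)⁺=0.0000, hold=9.8404 ⇒ V=9.8404 continue  boundary S*=89.6593
step 0: (k=0,j=0): S=101.9900, (K−S)⁺=13.3900, hold=16.9796 ⇒ V=16.9796 continue  boundary S*=-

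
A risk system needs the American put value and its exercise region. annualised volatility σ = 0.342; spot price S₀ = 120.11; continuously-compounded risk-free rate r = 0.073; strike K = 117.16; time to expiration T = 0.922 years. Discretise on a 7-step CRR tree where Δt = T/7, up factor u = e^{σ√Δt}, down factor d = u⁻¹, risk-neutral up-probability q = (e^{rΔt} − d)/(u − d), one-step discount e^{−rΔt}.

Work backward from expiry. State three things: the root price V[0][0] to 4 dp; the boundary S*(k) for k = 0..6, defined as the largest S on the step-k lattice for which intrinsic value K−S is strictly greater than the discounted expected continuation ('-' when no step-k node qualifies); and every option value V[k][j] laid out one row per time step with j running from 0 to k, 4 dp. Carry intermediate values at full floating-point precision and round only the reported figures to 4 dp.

Δt=0.13171, u=1.13215, d=0.88327, q=0.50783, disc=e^(-rΔt)=0.99043
k=7 terminal: V=max(K-S,0) → 66.7814 52.5863 34.3915 11.0700 0.0000 0.0000 0.0000 0.0000
k=6: j=0 S=57.0362 intr=60.1238 cont=59.0027 V=60.1238[EX]; j=1 S=73.1072 intr=44.0528 cont=42.9317 V=44.0528[EX]; j=2 S=93.7065 intr=23.4535 cont=22.3324 V=23.4535[EX]; j=3 S=120.1100 intr=0.0000 cont=5.3962 V=5.3962[hold]; j=4 S=153.9532 intr=0.0000 cont=0.0000 V=0.0000[hold]; j=5 S=197.3323 intr=0.0000 cont=0.0000 V=0.0000[hold]; j=6 S=252.9342 intr=0.0000 cont=0.0000 V=0.0000[hold]  S*(6)=93.7065
k=5: j=0 S=64.5737 intr=52.5863 cont=51.4652 V=52.5863[EX]; j=1 S=82.7685 intr=34.3915 cont=33.2704 V=34.3915[EX]; j=2 S=106.0900 intr=11.0700 cont=14.1468 V=14.1468[hold]; j=3 S=135.9828 intr=0.0000 cont=2.6304 V=2.6304[hold]; j=4 S=174.2984 intr=0.0000 cont=0.0000 V=0.0000[hold]; j=5 S=223.4101 intr=0.0000 cont=0.0000 V=0.0000[hold]  S*(5)=82.7685
k=4: j=0 S=73.1072 intr=44.0528 cont=42.9317 V=44.0528[EX]; j=1 S=93.7065 intr=23.4535 cont=23.8799 V=23.8799[hold]; j=2 S=120.1100 intr=0.0000 cont=8.2190 V=8.2190[hold]; j=3 S=153.9532 intr=0.0000 cont=1.2822 V=1.2822[hold]; j=4 S=197.3323 intr=0.0000 cont=0.0000 V=0.0000[hold]  S*(4)=73.1072
k=3: j=0 S=82.7685 intr=34.3915 cont=33.4849 V=34.3915[EX]; j=1 S=106.0900 intr=11.0700 cont=15.7744 V=15.7744[hold]; j=2 S=135.9828 intr=0.0000 cont=4.6514 V=4.6514[hold]; j=3 S=174.2984 intr=0.0000 cont=0.6250 V=0.6250[hold]  S*(3)=82.7685
k=2: j=0 S=93.7065 intr=23.4535 cont=24.6986 V=24.6986[hold]; j=1 S=120.1100 intr=0.0000 cont=10.0289 V=10.0289[hold]; j=2 S=153.9532 intr=0.0000 cont=2.5817 V=2.5817[hold]  S*(2)=-
k=1: j=0 S=106.0900 intr=11.0700 cont=17.0838 V=17.0838[hold]; j=1 S=135.9828 intr=0.0000 cont=6.1872 V=6.1872[hold]  S*(1)=-
k=0: j=0 S=120.1100 intr=0.0000 cont=11.4397 V=11.4397[hold]  S*(0)=-

price = 11.4397
boundary = - - - 82.7685 73.1072 82.7685 93.7065
tree:
11.4397
17.0838 6.1872
24.6986 10.0289 2.5817
34.3915 15.7744 4.6514 0.6250
44.0528 23.8799 8.2190 1.2822 0.0000
52.5863 34.3915 14.1468 2.6304 0.0000 0.0000
60.1238 44.0528 23.4535 5.3962 0.0000 0.0000 0.0000
66.7814 52.5863 34.3915 11.0700 0.0000 0.0000 0.0000 0.0000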